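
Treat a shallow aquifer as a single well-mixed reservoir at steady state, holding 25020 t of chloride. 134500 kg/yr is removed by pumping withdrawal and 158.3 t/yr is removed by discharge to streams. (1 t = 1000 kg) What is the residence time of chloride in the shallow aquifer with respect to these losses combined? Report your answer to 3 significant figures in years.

85.5 yr

Convert the pumping withdrawal flux: 134500 kg/yr = 134.5 t/yr.
Total removal = 134.5 + 158.3 = 292.80 t/yr.
τ = M / ΣF_out = 25020 / 292.80 = 85.45 yr.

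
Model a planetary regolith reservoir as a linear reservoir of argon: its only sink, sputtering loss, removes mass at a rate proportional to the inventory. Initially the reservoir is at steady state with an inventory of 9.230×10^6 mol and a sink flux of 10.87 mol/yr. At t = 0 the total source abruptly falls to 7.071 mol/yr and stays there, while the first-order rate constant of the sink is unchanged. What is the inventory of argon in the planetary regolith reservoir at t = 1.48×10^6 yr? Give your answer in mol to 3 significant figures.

6.57×10^6 mol

Residence time τ = M₀/F₀ = 849100 yr. The eventual steady state is M_∞ = M₀·(F₁/F₀) = 9.230×10^6 × 7.071/10.87 = 6.0042×10^6 mol.
The anomaly ΔM(t) = M(t) − M_∞ decays as ΔM₀·e^(−t/τ) with ΔM₀ = 9.230×10^6 − 6.0042×10^6 = 3.226×10^6 mol.
At t = 1.48×10^6 yr, e^(−t/τ) = e^(−1.743) = 0.1750, so ΔM = 564500 mol and M = 6.0042×10^6 + 564500 = 6.5687×10^6 mol.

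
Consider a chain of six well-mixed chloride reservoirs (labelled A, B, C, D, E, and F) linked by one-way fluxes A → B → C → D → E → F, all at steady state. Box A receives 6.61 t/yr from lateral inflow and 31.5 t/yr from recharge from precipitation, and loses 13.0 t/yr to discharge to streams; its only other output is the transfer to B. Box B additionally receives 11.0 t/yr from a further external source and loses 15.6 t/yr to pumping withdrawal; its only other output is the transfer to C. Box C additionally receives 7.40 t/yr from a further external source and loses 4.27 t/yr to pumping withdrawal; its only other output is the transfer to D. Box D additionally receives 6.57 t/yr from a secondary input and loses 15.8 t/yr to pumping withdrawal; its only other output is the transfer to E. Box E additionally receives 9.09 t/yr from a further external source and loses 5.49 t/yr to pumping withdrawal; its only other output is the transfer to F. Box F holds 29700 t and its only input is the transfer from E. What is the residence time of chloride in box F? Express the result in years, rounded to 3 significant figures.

Box A: F(A→B) = (6.61 + 31.5) − 13.0 = 25.110 t/yr.
Box B: F(B→C) = (25.110 + 11.0) − 15.6 = 20.510 t/yr.
Box C: F(C→D) = (20.510 + 7.40) − 4.27 = 23.640 t/yr.
Box D: F(D→E) = (23.640 + 6.57) − 15.8 = 14.410 t/yr.
Box E: F(E→F) = (14.410 + 9.09) − 5.49 = 18.010 t/yr.
Box F throughput = its input = 18.010 t/yr; τ = 29700 / 18.010 = 1649 yr.

1650 yr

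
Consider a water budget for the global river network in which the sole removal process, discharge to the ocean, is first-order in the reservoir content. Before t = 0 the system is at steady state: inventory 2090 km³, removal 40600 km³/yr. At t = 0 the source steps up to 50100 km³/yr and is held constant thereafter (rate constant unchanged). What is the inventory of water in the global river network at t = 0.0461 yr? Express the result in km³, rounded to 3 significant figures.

Residence time τ = M₀/F₀ = 0.05148 yr. The eventual steady state is M_∞ = M₀·(F₁/F₀) = 2090 × 50100/40600 = 2579.0 km³.
The anomaly ΔM(t) = M(t) − M_∞ decays as ΔM₀·e^(−t/τ) with ΔM₀ = 2090 − 2579.0 = −489.0 km³.
At t = 0.0461 yr, e^(−t/τ) = e^(−0.8955) = 0.4084, so ΔM = −199.7 km³ and M = 2579.0 − 199.7 = 2379.3 km³.

2380 km³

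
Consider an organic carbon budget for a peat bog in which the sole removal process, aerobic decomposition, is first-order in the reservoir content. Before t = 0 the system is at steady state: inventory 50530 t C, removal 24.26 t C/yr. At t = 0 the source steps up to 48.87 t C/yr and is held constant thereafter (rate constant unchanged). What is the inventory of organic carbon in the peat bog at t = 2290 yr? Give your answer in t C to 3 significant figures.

84700 t C

The sink rate constant is k = F₀/M₀ = 24.26/50530 = 0.0004801 yr⁻¹.
Solving dM/dt = F₁ − kM with M(0) = M₀ gives M(t) = F₁/k + (M₀ − F₁/k)·e^(−kt).
F₁/k = 48.87/0.0004801 = 101790 t C; kt = 0.0004801 × 2290 = 1.099, e^(−kt) = 0.3331.
M(2290) = 101790 + (50530 − 101790) × 0.3331 = 101790 − 17070 = 84717 t C.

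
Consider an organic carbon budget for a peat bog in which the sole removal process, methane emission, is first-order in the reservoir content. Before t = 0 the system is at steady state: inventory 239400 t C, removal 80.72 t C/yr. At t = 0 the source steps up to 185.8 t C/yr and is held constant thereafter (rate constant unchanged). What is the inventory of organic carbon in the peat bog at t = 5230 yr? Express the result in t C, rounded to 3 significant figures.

498000 t C

Residence time τ = M₀/F₀ = 2966 yr. The eventual steady state is M_∞ = M₀·(F₁/F₀) = 239400 × 185.8/80.72 = 551050 t C.
The anomaly ΔM(t) = M(t) − M_∞ decays as ΔM₀·e^(−t/τ) with ΔM₀ = 239400 − 551050 = −311600 t C.
At t = 5230 yr, e^(−t/τ) = e^(−1.763) = 0.1715, so ΔM = −53430 t C and M = 551050 − 53430 = 497610 t C.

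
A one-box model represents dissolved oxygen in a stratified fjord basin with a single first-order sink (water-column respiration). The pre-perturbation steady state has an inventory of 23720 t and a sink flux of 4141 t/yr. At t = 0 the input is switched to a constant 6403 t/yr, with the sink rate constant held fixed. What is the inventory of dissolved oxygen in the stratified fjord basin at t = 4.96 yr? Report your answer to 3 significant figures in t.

31200 t

Residence time τ = M₀/F₀ = 5.728 yr. The eventual steady state is M_∞ = M₀·(F₁/F₀) = 23720 × 6403/4141 = 36677 t.
The anomaly ΔM(t) = M(t) − M_∞ decays as ΔM₀·e^(−t/τ) with ΔM₀ = 23720 − 36677 = −12960 t.
At t = 4.96 yr, e^(−t/τ) = e^(−0.8659) = 0.4207, so ΔM = −5451 t and M = 36677 − 5451 = 31226 t.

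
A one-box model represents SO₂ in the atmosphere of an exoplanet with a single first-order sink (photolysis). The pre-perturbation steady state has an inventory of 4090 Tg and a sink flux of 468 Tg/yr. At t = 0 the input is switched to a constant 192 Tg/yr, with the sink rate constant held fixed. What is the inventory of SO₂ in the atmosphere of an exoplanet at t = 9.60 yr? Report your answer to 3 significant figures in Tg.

The sink rate constant is k = F₀/M₀ = 468/4090 = 0.1144 yr⁻¹.
Solving dM/dt = F₁ − kM with M(0) = M₀ gives M(t) = F₁/k + (M₀ − F₁/k)·e^(−kt).
F₁/k = 192/0.1144 = 1677.9 Tg; kt = 0.1144 × 9.60 = 1.098, e^(−kt) = 0.3334.
M(9.60) = 1677.9 + (4090 − 1677.9) × 0.3334 = 1677.9 + 804.1 = 2482.1 Tg.

2480 Tg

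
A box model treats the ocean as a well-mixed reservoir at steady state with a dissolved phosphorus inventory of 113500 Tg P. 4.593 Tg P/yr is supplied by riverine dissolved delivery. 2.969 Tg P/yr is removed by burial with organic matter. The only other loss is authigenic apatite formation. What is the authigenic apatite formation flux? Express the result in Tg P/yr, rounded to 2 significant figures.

1.6 Tg P/yr

At steady state ΣF_in = ΣF_out.
ΣF_in = 4.5930 Tg P/yr.
Authigenic apatite formation flux = ΣF_in − (2.969) = 4.5930 − 2.969 = 1.624 Tg P/yr.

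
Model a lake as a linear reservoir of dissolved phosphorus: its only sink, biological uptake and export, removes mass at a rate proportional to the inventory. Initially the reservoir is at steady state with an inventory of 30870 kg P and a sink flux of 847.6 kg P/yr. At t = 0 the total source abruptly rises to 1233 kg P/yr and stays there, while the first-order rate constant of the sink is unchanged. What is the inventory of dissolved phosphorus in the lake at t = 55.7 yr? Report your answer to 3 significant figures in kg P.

τ = M₀/F₀ = 30870/847.6 = 36.42 yr; rate constant k = 1/τ.
New steady state M_∞ = F₁/k = F₁·τ = 1233 × 36.42 = 44906 kg P.
M(t) = M_∞ + (M₀ − M_∞)·e^(−t/τ); t/τ = 55.7/36.42 = 1.529, so e^(−t/τ) = 0.2167.
M(t) = 44906 − 14040 × 0.2167 = 41865 kg P.

41900 kg P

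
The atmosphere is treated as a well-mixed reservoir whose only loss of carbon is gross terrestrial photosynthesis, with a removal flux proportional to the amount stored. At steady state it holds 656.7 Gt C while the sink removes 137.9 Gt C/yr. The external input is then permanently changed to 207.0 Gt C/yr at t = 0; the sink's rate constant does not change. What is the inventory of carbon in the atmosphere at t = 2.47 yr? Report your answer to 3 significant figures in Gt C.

The sink rate constant is k = F₀/M₀ = 137.9/656.7 = 0.2100 yr⁻¹.
Solving dM/dt = F₁ − kM with M(0) = M₀ gives M(t) = F₁/k + (M₀ − F₁/k)·e^(−kt).
F₁/k = 207.0/0.2100 = 985.76 Gt C; kt = 0.2100 × 2.47 = 0.5187, e^(−kt) = 0.5953.
M(2.47) = 985.76 + (656.7 − 985.76) × 0.5953 = 985.76 − 195.9 = 789.87 Gt C.

790 Gt C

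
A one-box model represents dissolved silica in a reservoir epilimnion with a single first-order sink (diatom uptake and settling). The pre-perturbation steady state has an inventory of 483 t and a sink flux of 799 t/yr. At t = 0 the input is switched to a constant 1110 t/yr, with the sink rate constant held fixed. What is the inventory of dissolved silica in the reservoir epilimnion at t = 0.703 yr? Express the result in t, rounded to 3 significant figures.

Residence time τ = M₀/F₀ = 0.6045 yr. The eventual steady state is M_∞ = M₀·(F₁/F₀) = 483 × 1110/799 = 671.00 t.
The anomaly ΔM(t) = M(t) − M_∞ decays as ΔM₀·e^(−t/τ) with ΔM₀ = 483 − 671.00 = −188.0 t.
At t = 0.703 yr, e^(−t/τ) = e^(−1.163) = 0.3126, so ΔM = −58.76 t and M = 671.00 − 58.76 = 612.24 t.

612 t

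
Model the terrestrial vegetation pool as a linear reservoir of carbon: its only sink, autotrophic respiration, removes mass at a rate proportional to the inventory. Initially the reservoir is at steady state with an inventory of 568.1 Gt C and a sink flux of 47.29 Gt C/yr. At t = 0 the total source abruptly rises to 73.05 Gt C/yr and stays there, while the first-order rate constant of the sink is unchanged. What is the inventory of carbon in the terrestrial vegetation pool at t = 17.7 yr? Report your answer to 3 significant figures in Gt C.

τ = M₀/F₀ = 568.1/47.29 = 12.01 yr; rate constant k = 1/τ.
New steady state M_∞ = F₁/k = F₁·τ = 73.05 × 12.01 = 877.56 Gt C.
M(t) = M_∞ + (M₀ − M_∞)·e^(−t/τ); t/τ = 17.7/12.01 = 1.473, so e^(−t/τ) = 0.2291.
M(t) = 877.56 − 309.5 × 0.2291 = 806.65 Gt C.

807 Gt C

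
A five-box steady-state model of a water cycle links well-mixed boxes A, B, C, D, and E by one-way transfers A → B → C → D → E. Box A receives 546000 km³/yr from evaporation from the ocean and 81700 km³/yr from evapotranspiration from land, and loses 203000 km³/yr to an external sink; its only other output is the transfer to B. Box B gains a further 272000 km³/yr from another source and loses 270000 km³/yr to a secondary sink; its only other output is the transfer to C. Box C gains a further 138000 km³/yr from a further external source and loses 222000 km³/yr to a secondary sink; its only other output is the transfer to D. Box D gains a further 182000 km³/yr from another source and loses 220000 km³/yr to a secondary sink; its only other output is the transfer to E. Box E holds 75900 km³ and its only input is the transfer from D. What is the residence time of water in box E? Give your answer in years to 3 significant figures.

0.249 yr

Box A: F(A→B) = (546000 + 81700) − 203000 = 424700 km³/yr.
Box B: F(B→C) = (424700 + 272000) − 270000 = 426700 km³/yr.
Box C: F(C→D) = (426700 + 138000) − 222000 = 342700 km³/yr.
Box D: F(D→E) = (342700 + 182000) − 220000 = 304700 km³/yr.
Box E throughput = its input = 304700 km³/yr; τ = 75900 / 304700 = 0.2491 yr.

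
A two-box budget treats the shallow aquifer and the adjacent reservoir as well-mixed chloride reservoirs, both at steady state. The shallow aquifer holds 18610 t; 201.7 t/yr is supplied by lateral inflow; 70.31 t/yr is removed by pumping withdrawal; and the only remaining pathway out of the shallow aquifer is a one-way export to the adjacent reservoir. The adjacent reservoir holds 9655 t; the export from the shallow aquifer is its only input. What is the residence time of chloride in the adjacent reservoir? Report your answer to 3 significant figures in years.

Balance the shallow aquifer: ΣF_in = 201.70 t/yr.
Export to the adjacent reservoir = ΣF_in − (70.31) = 131.39 t/yr.
At steady state the output of the adjacent reservoir equals its input, 131.39 t/yr.
τ = M / F = 9655 / 131.39 = 73.48 yr.

73.5 yr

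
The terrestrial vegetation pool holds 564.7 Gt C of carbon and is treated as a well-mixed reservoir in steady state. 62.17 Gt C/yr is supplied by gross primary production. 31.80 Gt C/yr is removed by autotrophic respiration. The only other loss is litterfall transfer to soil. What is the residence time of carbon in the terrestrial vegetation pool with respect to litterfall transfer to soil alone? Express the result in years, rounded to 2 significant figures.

19 yr

At steady state ΣF_in = ΣF_out.
ΣF_in = 62.170 Gt C/yr.
Litterfall transfer to soil flux = ΣF_in − (31.80) = 62.170 − 31.80 = 30.37 Gt C/yr.
τ = M / F = 564.7 / 30.37 = 18.59 yr.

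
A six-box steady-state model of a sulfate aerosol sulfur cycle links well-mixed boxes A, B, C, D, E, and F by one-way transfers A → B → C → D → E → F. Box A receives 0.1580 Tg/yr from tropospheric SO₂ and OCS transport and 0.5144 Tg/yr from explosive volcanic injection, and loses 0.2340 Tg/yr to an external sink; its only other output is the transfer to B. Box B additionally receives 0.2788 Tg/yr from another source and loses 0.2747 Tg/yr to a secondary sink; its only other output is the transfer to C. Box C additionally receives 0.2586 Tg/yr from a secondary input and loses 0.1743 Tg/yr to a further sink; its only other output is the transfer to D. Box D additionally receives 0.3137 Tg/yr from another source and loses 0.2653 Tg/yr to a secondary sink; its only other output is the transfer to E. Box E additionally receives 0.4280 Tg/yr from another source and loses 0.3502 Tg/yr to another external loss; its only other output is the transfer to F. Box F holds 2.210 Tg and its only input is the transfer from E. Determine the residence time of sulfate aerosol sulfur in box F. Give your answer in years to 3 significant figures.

3.38 yr

Box A: F(A→B) = (0.1580 + 0.5144) − 0.2340 = 0.43840 Tg/yr.
Box B: F(B→C) = (0.43840 + 0.2788) − 0.2747 = 0.44250 Tg/yr.
Box C: F(C→D) = (0.44250 + 0.2586) − 0.1743 = 0.52680 Tg/yr.
Box D: F(D→E) = (0.52680 + 0.3137) − 0.2653 = 0.57520 Tg/yr.
Box E: F(E→F) = (0.57520 + 0.4280) − 0.3502 = 0.65300 Tg/yr.
Box F throughput = its input = 0.65300 Tg/yr; τ = 2.210 / 0.65300 = 3.384 yr.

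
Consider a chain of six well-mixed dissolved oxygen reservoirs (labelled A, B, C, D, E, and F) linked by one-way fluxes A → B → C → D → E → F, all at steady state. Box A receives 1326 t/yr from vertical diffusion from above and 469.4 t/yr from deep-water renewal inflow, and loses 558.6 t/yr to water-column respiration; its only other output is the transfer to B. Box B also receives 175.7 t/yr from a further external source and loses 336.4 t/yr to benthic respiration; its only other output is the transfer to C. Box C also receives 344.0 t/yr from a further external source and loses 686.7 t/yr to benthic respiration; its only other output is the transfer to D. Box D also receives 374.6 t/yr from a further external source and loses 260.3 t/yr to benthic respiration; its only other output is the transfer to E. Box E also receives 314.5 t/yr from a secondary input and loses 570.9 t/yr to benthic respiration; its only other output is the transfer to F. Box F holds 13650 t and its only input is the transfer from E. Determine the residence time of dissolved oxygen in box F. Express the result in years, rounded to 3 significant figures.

Box A: F(A→B) = (1326 + 469.4) − 558.6 = 1236.8 t/yr.
Box B: F(B→C) = (1236.8 + 175.7) − 336.4 = 1076.1 t/yr.
Box C: F(C→D) = (1076.1 + 344.0) − 686.7 = 733.40 t/yr.
Box D: F(D→E) = (733.40 + 374.6) − 260.3 = 847.70 t/yr.
Box E: F(E→F) = (847.70 + 314.5) − 570.9 = 591.30 t/yr.
Box F throughput = its input = 591.30 t/yr; τ = 13650 / 591.30 = 23.08 yr.

23.1 yr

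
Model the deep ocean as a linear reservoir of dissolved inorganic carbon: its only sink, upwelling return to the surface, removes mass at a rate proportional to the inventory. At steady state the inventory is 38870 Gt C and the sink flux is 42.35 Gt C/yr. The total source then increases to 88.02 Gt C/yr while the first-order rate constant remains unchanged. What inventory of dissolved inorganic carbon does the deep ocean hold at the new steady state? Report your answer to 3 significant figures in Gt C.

Rate constant k = F/M = 42.35 / 38870 = 0.001090 yr⁻¹.
At the new steady state, source = k·M_new ⇒ M_new = 88.02 / 0.001090 = 80790 Gt C.
(Equivalently M_new = M × F_new/F_old = 38870 × 88.02/42.35.)

80800 Gt C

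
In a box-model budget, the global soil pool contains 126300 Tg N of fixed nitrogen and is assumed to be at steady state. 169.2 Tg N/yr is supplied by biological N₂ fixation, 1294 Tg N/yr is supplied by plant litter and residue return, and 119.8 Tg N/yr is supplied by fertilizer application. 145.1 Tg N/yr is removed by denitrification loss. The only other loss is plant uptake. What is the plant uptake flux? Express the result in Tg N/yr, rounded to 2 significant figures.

1400 Tg N/yr

At steady state ΣF_in = ΣF_out.
ΣF_in = 169.2 + 1294 + 119.8 = 1583.0 Tg N/yr.
Plant uptake flux = ΣF_in − (145.1) = 1583.0 − 145.1 = 1438 Tg N/yr.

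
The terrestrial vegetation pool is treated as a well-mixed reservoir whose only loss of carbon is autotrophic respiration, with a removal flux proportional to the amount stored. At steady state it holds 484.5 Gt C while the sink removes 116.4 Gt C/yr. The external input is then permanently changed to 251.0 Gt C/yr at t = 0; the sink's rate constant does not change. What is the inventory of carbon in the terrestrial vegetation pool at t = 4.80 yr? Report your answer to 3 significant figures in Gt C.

868 Gt C

The sink rate constant is k = F₀/M₀ = 116.4/484.5 = 0.2402 yr⁻¹.
Solving dM/dt = F₁ − kM with M(0) = M₀ gives M(t) = F₁/k + (M₀ − F₁/k)·e^(−kt).
F₁/k = 251.0/0.2402 = 1044.8 Gt C; kt = 0.2402 × 4.80 = 1.153, e^(−kt) = 0.3156.
M(4.80) = 1044.8 + (484.5 − 1044.8) × 0.3156 = 1044.8 − 176.8 = 867.92 Gt C.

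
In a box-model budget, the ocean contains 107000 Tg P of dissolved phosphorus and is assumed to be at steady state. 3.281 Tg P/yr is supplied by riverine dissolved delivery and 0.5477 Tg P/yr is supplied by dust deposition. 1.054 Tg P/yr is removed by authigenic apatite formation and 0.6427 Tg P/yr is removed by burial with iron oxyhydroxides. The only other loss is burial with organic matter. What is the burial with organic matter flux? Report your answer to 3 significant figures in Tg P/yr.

2.13 Tg P/yr

At steady state ΣF_in = ΣF_out.
ΣF_in = 3.281 + 0.5477 = 3.8287 Tg P/yr.
Burial with organic matter flux = ΣF_in − (1.054 + 0.6427) = 3.8287 − 1.697 = 2.132 Tg P/yr.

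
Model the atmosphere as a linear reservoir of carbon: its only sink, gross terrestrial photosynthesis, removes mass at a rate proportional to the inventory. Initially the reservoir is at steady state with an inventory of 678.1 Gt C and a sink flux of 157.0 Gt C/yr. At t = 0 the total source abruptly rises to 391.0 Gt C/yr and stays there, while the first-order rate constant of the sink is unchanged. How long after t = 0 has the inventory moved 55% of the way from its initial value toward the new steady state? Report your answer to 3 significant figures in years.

τ = M₀/F₀ = 678.1/157.0 = 4.319 yr.
The remaining gap fraction is e^(−t/τ); 55% covered ⇒ e^(−t/τ) = 0.450.
t = −τ ln(0.450) = 4.319 × 0.7985 = 3.449 yr.

3.45 yr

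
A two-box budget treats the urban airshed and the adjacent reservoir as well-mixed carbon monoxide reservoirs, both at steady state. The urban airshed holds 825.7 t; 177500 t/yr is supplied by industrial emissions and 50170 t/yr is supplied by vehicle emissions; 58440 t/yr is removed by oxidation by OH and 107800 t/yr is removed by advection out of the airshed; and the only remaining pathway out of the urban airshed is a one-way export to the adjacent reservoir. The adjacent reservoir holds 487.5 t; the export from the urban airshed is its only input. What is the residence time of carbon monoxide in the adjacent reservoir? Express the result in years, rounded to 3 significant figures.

Balance the urban airshed: ΣF_in = 177500 + 50170 = 227670 t/yr.
Export to the adjacent reservoir = ΣF_in − (58440 + 107800) = 61430 t/yr.
At steady state the output of the adjacent reservoir equals its input, 61430 t/yr.
τ = M / F = 487.5 / 61430 = 0.007936 yr.

0.00794 yr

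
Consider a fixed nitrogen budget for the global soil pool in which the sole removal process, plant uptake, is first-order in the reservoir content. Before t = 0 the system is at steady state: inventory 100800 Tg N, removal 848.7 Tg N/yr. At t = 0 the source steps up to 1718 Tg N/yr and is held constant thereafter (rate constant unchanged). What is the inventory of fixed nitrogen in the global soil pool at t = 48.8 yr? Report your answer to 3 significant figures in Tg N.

136000 Tg N

Residence time τ = M₀/F₀ = 118.8 yr. The eventual steady state is M_∞ = M₀·(F₁/F₀) = 100800 × 1718/848.7 = 204050 Tg N.
The anomaly ΔM(t) = M(t) − M_∞ decays as ΔM₀·e^(−t/τ) with ΔM₀ = 100800 − 204050 = −103200 Tg N.
At t = 48.8 yr, e^(−t/τ) = e^(−0.4109) = 0.6631, so ΔM = −68460 Tg N and M = 204050 − 68460 = 135590 Tg N.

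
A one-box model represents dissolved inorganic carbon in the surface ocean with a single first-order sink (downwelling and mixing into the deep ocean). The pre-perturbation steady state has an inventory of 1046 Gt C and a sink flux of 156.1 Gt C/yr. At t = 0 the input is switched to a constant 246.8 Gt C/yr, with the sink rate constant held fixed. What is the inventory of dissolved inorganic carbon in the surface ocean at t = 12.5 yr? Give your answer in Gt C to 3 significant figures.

Residence time τ = M₀/F₀ = 6.701 yr. The eventual steady state is M_∞ = M₀·(F₁/F₀) = 1046 × 246.8/156.1 = 1653.8 Gt C.
The anomaly ΔM(t) = M(t) − M_∞ decays as ΔM₀·e^(−t/τ) with ΔM₀ = 1046 − 1653.8 = −607.8 Gt C.
At t = 12.5 yr, e^(−t/τ) = e^(−1.865) = 0.1548, so ΔM = −94.10 Gt C and M = 1653.8 − 94.10 = 1559.7 Gt C.

1560 Gt C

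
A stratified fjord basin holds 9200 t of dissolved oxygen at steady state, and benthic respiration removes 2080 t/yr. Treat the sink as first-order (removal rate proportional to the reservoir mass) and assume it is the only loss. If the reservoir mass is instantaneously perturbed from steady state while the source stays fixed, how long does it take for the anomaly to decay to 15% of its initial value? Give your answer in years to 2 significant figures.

For a linear reservoir the anomaly decays as exp(−t/τ) with τ = M/F = 9200/2080 = 4.423 yr.
exp(−t/τ) = 0.15 ⇒ t = −τ ln(0.15) = 4.423 × 1.897 = 8.391 yr.

8.4 yr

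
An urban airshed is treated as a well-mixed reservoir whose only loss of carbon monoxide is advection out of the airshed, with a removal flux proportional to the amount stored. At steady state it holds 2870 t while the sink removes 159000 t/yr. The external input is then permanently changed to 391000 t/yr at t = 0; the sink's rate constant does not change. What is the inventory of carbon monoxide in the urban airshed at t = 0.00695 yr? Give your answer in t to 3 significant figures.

4210 t

τ = M₀/F₀ = 2870/159000 = 0.01805 yr; rate constant k = 1/τ.
New steady state M_∞ = F₁/k = F₁·τ = 391000 × 0.01805 = 7057.7 t.
M(t) = M_∞ + (M₀ − M_∞)·e^(−t/τ); t/τ = 0.00695/0.01805 = 0.3850, so e^(−t/τ) = 0.6804.
M(t) = 7057.7 − 4188 × 0.6804 = 4208.3 t.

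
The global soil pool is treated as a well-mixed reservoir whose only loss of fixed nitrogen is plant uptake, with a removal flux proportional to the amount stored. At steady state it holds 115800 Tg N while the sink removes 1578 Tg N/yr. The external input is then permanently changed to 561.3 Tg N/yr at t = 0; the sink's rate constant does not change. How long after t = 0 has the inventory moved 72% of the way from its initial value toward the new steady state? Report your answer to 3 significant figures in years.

τ = M₀/F₀ = 115800/1578 = 73.38 yr.
The remaining gap fraction is e^(−t/τ); 72% covered ⇒ e^(−t/τ) = 0.280.
t = −τ ln(0.280) = 73.38 × 1.273 = 93.42 yr.

93.4 yr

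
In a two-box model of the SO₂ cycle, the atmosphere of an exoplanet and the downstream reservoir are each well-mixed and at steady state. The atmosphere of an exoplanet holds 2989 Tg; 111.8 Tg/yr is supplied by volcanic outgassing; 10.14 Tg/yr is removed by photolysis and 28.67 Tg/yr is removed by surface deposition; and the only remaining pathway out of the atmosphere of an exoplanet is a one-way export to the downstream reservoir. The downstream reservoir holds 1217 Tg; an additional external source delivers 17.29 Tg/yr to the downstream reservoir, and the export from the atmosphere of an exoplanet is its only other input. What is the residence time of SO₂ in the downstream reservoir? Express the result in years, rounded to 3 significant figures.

Balance the atmosphere of an exoplanet: ΣF_in = 111.80 Tg/yr.
Export to the downstream reservoir = ΣF_in − (10.14 + 28.67) = 72.990 Tg/yr.
Total input to the downstream reservoir = 72.990 + 17.29 = 90.280 Tg/yr; at steady state this equals its total output.
τ = M / F = 1217 / 90.280 = 13.48 yr.

13.5 yr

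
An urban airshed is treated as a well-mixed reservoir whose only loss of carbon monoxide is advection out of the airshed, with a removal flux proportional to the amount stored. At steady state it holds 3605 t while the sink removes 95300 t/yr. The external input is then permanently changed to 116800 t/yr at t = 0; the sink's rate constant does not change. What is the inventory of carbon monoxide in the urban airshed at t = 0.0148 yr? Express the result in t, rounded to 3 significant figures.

3870 t

Residence time τ = M₀/F₀ = 0.03783 yr. The eventual steady state is M_∞ = M₀·(F₁/F₀) = 3605 × 116800/95300 = 4418.3 t.
The anomaly ΔM(t) = M(t) − M_∞ decays as ΔM₀·e^(−t/τ) with ΔM₀ = 3605 − 4418.3 = −813.3 t.
At t = 0.0148 yr, e^(−t/τ) = e^(−0.3912) = 0.6762, so ΔM = −550.0 t and M = 4418.3 − 550.0 = 3868.3 t.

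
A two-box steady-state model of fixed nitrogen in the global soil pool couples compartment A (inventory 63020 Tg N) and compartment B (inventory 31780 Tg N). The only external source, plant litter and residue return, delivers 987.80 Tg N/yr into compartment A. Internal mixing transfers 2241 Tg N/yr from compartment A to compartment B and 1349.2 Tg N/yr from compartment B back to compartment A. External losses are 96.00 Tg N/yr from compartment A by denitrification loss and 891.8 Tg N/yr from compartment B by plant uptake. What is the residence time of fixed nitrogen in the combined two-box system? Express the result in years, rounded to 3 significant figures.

96.0 yr

For the system as a whole, the A↔B exchange is internal and contributes nothing to the throughput; only the external sinks remove mass.
M_total = 63020 + 31780 = 94800 Tg N.
ΣF_external_out = 96.00 + 891.8 = 987.80 Tg N/yr.
τ = M_total / ΣF_ext = 94800 / 987.80 = 95.97 yr.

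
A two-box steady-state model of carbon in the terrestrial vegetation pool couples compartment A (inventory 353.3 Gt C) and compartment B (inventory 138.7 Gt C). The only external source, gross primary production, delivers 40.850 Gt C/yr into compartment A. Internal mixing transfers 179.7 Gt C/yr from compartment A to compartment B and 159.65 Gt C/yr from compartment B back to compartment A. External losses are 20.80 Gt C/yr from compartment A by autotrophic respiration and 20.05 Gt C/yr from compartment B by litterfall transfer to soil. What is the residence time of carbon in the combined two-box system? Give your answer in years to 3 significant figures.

For the system as a whole, the A↔B exchange is internal and contributes nothing to the throughput; only the external sinks remove mass.
M_total = 353.3 + 138.7 = 492.00 Gt C.
ΣF_external_out = 20.80 + 20.05 = 40.850 Gt C/yr.
τ = M_total / ΣF_ext = 492.00 / 40.850 = 12.04 yr.

12.0 yr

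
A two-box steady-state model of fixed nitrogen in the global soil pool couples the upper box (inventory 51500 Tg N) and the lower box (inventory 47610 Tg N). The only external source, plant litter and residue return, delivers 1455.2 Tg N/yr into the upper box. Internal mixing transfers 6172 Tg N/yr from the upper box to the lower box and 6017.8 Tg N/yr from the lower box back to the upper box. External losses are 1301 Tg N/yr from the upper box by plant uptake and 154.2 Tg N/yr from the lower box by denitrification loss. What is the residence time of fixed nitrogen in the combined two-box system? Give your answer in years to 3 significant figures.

68.1 yr

For the system as a whole, the A↔B exchange is internal and contributes nothing to the throughput; only the external sinks remove mass.
M_total = 51500 + 47610 = 99110 Tg N.
ΣF_external_out = 1301 + 154.2 = 1455.2 Tg N/yr.
τ = M_total / ΣF_ext = 99110 / 1455.2 = 68.11 yr.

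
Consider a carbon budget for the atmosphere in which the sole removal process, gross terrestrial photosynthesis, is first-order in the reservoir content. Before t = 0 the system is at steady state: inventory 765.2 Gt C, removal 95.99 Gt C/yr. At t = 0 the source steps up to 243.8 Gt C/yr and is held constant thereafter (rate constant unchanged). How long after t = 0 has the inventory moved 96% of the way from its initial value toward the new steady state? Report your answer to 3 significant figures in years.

25.7 yr

τ = M₀/F₀ = 765.2/95.99 = 7.972 yr.
The remaining gap fraction is e^(−t/τ); 96% covered ⇒ e^(−t/τ) = 0.0400.
t = −τ ln(0.0400) = 7.972 × 3.219 = 25.66 yr.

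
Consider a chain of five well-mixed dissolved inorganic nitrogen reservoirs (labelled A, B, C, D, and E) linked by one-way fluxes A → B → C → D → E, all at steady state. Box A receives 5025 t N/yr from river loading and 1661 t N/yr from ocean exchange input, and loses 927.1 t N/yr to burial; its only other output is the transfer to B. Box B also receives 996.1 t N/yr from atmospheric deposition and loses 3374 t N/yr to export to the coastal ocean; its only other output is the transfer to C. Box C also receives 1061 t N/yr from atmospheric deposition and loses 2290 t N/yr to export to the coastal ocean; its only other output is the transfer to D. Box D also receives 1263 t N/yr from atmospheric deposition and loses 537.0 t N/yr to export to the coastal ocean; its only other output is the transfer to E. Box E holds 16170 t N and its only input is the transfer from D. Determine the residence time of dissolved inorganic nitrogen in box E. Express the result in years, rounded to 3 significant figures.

5.62 yr

Box A: F(A→B) = (5025 + 1661) − 927.1 = 5758.9 t N/yr.
Box B: F(B→C) = (5758.9 + 996.1) − 3374 = 3381.0 t N/yr.
Box C: F(C→D) = (3381.0 + 1061) − 2290 = 2152.0 t N/yr.
Box D: F(D→E) = (2152.0 + 1263) − 537.0 = 2878.0 t N/yr.
Box E throughput = its input = 2878.0 t N/yr; τ = 16170 / 2878.0 = 5.618 yr.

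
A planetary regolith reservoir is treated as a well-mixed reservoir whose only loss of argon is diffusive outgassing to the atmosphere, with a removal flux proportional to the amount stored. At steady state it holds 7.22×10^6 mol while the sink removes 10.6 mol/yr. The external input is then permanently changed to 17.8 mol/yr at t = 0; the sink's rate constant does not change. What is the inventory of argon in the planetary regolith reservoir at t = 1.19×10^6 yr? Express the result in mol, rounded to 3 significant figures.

1.13×10^7 mol

Residence time τ = M₀/F₀ = 681100 yr. The eventual steady state is M_∞ = M₀·(F₁/F₀) = 7.22×10^6 × 17.8/10.6 = 1.2124×10^7 mol.
The anomaly ΔM(t) = M(t) − M_∞ decays as ΔM₀·e^(−t/τ) with ΔM₀ = 7.22×10^6 − 1.2124×10^7 = −4.904×10^6 mol.
At t = 1.19×10^6 yr, e^(−t/τ) = e^(−1.747) = 0.1743, so ΔM = −854700 mol and M = 1.2124×10^7 − 854700 = 1.1269×10^7 mol.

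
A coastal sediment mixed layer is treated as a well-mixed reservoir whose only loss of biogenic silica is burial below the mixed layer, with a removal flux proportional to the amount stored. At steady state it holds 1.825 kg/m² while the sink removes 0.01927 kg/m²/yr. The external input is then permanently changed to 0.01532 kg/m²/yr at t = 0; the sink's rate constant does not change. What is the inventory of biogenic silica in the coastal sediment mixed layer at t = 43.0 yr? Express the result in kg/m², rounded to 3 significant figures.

The sink rate constant is k = F₀/M₀ = 0.01927/1.825 = 0.01056 yr⁻¹.
Solving dM/dt = F₁ − kM with M(0) = M₀ gives M(t) = F₁/k + (M₀ − F₁/k)·e^(−kt).
F₁/k = 0.01532/0.01056 = 1.4509 kg/m²; kt = 0.01056 × 43.0 = 0.4540, e^(−kt) = 0.6351.
M(43.0) = 1.4509 + (1.825 − 1.4509) × 0.6351 = 1.4509 + 0.2376 = 1.6885 kg/m².

1.69 kg/m²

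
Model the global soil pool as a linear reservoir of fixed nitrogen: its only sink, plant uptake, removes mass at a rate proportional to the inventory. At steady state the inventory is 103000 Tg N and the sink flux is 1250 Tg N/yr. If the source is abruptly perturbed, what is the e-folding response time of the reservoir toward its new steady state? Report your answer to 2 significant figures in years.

82 yr

For a linear reservoir the response time equals the residence time τ = M/F.
τ = 103000 / 1250 = 82.40 yr.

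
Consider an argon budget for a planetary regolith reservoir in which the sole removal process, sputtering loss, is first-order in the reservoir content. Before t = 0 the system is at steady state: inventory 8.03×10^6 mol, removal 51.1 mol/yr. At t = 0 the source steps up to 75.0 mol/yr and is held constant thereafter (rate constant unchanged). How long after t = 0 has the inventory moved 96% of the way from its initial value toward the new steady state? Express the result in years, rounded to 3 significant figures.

506000 yr

τ = M₀/F₀ = 8.03×10^6/51.1 = 157100 yr.
The remaining gap fraction is e^(−t/τ); 96% covered ⇒ e^(−t/τ) = 0.0400.
t = −τ ln(0.0400) = 157100 × 3.219 = 505800 yr.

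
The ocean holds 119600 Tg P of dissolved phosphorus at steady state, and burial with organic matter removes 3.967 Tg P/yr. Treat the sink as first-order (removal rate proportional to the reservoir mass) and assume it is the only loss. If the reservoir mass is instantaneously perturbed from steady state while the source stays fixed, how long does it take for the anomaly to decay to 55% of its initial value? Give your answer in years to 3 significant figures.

18000 yr

For a linear reservoir the anomaly decays as exp(−t/τ) with τ = M/F = 119600/3.967 = 30150 yr.
exp(−t/τ) = 0.55 ⇒ t = −τ ln(0.55) = 30150 × 0.5978 = 18020 yr.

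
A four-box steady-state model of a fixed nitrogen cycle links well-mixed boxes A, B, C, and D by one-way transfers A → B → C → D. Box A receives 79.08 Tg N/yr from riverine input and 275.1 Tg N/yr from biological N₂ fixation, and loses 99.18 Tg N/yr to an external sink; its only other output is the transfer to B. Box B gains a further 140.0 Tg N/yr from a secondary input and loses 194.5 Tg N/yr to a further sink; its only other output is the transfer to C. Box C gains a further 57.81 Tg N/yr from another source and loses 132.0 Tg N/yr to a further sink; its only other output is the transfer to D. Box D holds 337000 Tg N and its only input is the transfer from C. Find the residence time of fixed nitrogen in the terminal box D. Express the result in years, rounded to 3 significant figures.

Box A: F(A→B) = (79.08 + 275.1) − 99.18 = 255.00 Tg N/yr.
Box B: F(B→C) = (255.00 + 140.0) − 194.5 = 200.50 Tg N/yr.
Box C: F(C→D) = (200.50 + 57.81) − 132.0 = 126.31 Tg N/yr.
Box D throughput = its input = 126.31 Tg N/yr; τ = 337000 / 126.31 = 2668 yr.

2670 yr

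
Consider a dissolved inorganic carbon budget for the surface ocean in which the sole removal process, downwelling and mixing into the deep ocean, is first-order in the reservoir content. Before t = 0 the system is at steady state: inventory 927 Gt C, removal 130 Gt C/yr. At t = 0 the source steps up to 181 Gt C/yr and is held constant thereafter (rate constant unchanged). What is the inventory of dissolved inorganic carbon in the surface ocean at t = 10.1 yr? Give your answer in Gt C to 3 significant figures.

τ = M₀/F₀ = 927/130 = 7.131 yr; rate constant k = 1/τ.
New steady state M_∞ = F₁/k = F₁·τ = 181 × 7.131 = 1290.7 Gt C.
M(t) = M_∞ + (M₀ − M_∞)·e^(−t/τ); t/τ = 10.1/7.131 = 1.416, so e^(−t/τ) = 0.2426.
M(t) = 1290.7 − 363.7 × 0.2426 = 1202.4 Gt C.

1200 Gt C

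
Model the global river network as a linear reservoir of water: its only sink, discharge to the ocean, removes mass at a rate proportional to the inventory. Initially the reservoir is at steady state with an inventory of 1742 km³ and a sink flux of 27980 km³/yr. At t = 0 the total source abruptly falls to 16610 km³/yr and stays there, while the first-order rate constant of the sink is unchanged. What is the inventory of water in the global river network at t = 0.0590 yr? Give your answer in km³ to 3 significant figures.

1310 km³

τ = M₀/F₀ = 1742/27980 = 0.06226 yr; rate constant k = 1/τ.
New steady state M_∞ = F₁/k = F₁·τ = 16610 × 0.06226 = 1034.1 km³.
M(t) = M_∞ + (M₀ − M_∞)·e^(−t/τ); t/τ = 0.0590/0.06226 = 0.9477, so e^(−t/τ) = 0.3876.
M(t) = 1034.1 + 707.9 × 0.3876 = 1308.5 km³.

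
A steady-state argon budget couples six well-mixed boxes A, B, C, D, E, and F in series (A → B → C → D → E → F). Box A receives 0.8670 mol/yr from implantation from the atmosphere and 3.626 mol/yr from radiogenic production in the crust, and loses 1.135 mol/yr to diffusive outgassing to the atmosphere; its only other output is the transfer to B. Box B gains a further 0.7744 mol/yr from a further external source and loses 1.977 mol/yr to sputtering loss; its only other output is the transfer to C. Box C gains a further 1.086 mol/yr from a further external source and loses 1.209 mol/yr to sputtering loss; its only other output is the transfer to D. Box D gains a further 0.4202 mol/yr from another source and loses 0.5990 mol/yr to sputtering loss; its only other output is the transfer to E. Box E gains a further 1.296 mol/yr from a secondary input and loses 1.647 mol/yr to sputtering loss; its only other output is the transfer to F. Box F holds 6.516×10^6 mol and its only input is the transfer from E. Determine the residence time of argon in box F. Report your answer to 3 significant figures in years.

Box A: F(A→B) = (0.8670 + 3.626) − 1.135 = 3.3580 mol/yr.
Box B: F(B→C) = (3.3580 + 0.7744) − 1.977 = 2.1554 mol/yr.
Box C: F(C→D) = (2.1554 + 1.086) − 1.209 = 2.0324 mol/yr.
Box D: F(D→E) = (2.0324 + 0.4202) − 0.5990 = 1.8536 mol/yr.
Box E: F(E→F) = (1.8536 + 1.296) − 1.647 = 1.5026 mol/yr.
Box F throughput = its input = 1.5026 mol/yr; τ = 6.516×10^6 / 1.5026 = 4.336×10^6 yr.

4.34×10^6 yr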